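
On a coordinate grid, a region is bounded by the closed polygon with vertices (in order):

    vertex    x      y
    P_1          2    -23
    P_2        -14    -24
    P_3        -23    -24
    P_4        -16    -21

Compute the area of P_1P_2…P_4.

Σ = (-370) + (-216) + (99) + (410) = -77
Area = |Σ|/2 = 38.5.

38.5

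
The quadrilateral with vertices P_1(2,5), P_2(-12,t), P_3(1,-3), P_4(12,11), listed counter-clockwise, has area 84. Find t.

-13

The doubled signed area Σ (x_i y_{i+1} − x_{i+1} y_i) is linear in t.
With t=0 it equals 181; the coefficient of t is 1 (from the two edges through P_2).
So 1·t + 181 = 2·84 = 168 ⇒ t = -13.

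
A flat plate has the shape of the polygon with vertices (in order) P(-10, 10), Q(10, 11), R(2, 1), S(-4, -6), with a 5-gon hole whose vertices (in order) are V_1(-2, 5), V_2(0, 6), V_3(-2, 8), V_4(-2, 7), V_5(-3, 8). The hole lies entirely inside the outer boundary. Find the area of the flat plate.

Outer boundary:
Apply Gauss's area formula: 2A = Σ (x_i·y_{i+1} − x_{i+1}·y_i), indices taken mod 4.
Cross-terms: -210, -12, -8, -100  ⇒  Σ = -330
Area = |Σ|/2 = 165.
Hole:
V_1→V_2: (-2)(6) − (0)(5) = -12
V_2→V_3: (0)(8) − (-2)(6) = 12
V_3→V_4: (-2)(7) − (-2)(8) = 2
V_4→V_5: (-2)(8) − (-3)(7) = 5
V_5→V_1: (-3)(5) − (-2)(8) = 1
Σ = 8
Area = |Σ|/2 = 4.
Net area = 165 − 4 = 161.

161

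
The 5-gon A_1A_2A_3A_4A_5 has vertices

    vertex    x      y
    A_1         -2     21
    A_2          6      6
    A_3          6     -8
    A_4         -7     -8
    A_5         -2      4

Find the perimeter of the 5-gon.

|A_1A_2| = √((8)² + (-15)²) = √289 = 17
|A_2A_3| = √((0)² + (-14)²) = √196 = 14
|A_3A_4| = √((-13)² + (0)²) = √169 = 13
|A_4A_5| = √((5)² + (12)²) = √169 = 13
|A_5A_1| = √((0)² + (17)²) = √289 = 17
Perimeter = 17 + 14 + 13 + 13 + 17 = 74.

74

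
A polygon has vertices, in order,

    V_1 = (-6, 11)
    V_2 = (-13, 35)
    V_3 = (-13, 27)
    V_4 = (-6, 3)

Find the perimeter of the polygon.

|V_1V_2| = √((-7)² + (24)²) = √625 = 25
|V_2V_3| = √((0)² + (-8)²) = √64 = 8
|V_3V_4| = √((7)² + (-24)²) = √625 = 25
|V_4V_1| = √((0)² + (8)²) = √64 = 8
Perimeter = 25 + 8 + 25 + 8 = 66.

66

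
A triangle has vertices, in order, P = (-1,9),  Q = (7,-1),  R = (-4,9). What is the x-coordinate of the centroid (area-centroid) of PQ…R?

Apply Gauss's area formula. First the cross-terms c_i = x_i·y_{i+1} − x_{i+1}·y_i:
  -62, 59, -27  ⇒  2A = -30, A = -15.
Then Σ (x_i + x_{i+1})·c_i = -60, so x̄ = -60 / (6·(-15)) = 2/3.

2/3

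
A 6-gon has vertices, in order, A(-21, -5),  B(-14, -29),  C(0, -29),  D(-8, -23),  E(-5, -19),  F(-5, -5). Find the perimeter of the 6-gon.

84

|AB| = √((7)² + (-24)²) = √625 = 25
|BC| = √((14)² + (0)²) = √196 = 14
|CD| = √((-8)² + (6)²) = √100 = 10
|DE| = √((3)² + (4)²) = √25 = 5
|EF| = √((0)² + (14)²) = √196 = 14
|FA| = √((-16)² + (0)²) = √256 = 16
Perimeter = 25 + 14 + 10 + 5 + 14 + 16 = 84.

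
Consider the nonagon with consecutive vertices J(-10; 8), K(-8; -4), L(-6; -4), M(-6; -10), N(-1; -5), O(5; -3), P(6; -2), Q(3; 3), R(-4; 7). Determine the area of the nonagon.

149.5

Apply the shoelace (surveyor's) formula: 2A = Σ (x_i·y_{i+1} − x_{i+1}·y_i), indices taken mod 9.
Cross-terms: 104, 8, 36, 20, 28, 8, 24, 33, 38  ⇒  Σ = 299
Area = |Σ|/2 = 149.5.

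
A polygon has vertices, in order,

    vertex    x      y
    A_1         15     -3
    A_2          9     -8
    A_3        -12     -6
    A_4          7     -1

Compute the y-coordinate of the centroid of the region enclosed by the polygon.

-71/15

Apply the surveyor's formula. First the cross-terms c_i = x_i·y_{i+1} − x_{i+1}·y_i:
  -93, -150, 54, -6  ⇒  2A = -195, A = -97.5.
Then Σ (y_i + y_{i+1})·c_i = 2769, so ȳ = 2769 / (6·(-97.5)) = -71/15.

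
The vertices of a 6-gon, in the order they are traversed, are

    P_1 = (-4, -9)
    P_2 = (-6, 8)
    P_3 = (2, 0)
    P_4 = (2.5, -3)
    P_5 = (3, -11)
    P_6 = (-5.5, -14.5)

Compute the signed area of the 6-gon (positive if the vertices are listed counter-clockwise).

Σ = (-86) + (-16) + (-6) + (-18.5) + (-104) + (-8.5) = -239
Signed area = Σ/2 = -119.5 (negative ⇒ clockwise traversal).

-119.5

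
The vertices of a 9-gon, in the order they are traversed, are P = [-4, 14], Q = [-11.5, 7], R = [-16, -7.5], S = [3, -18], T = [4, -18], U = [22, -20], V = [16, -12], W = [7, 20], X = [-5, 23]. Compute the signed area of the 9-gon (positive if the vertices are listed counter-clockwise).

P→Q: (-4)(7) − (-11.5)(14) = 133
Q→R: (-11.5)(-7.5) − (-16)(7) = 198.25
R→S: (-16)(-18) − (3)(-7.5) = 310.5
S→T: (3)(-18) − (4)(-18) = 18
T→U: (4)(-20) − (22)(-18) = 316
U→V: (22)(-12) − (16)(-20) = 56
V→W: (16)(20) − (7)(-12) = 404
W→X: (7)(23) − (-5)(20) = 261
X→P: (-5)(14) − (-4)(23) = 22
Σ = 1718.75
Signed area = Σ/2 = 859.375 (positive ⇒ counter-clockwise traversal).

859.375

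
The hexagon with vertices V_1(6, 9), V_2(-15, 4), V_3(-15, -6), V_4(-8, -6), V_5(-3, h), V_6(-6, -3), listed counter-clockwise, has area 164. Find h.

-11

Write out the shoelace sum; only the two edges meeting at V_5 involve h:
2·Area = [((-8)·h − (-3)·(-6)) + ((-3)·(-3) − (-6)·h)] + 315
       = -2·h + 306 = 328
⇒ h = -11.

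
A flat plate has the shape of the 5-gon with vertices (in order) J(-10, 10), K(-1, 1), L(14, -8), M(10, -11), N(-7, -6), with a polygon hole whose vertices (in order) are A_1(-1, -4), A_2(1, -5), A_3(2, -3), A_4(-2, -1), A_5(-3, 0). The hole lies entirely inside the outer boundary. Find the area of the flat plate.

Outer boundary:
Apply the surveyor's formula: 2A = Σ (x_i·y_{i+1} − x_{i+1}·y_i), indices taken mod 5.
Cross-terms: 0, -6, -74, -137, -130  ⇒  Σ = -347
Area = |Σ|/2 = 173.5.
Hole:
Apply the surveyor's formula: 2A = Σ (x_i·y_{i+1} − x_{i+1}·y_i), indices taken mod 5.
Cross-terms: 9, 7, -8, -3, 12  ⇒  Σ = 17
Area = |Σ|/2 = 8.5.
Net area = 173.5 − 8.5 = 165.

165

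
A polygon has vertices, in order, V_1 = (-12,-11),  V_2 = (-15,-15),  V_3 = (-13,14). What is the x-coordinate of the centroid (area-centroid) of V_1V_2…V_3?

-40/3

Apply Gauss's area formula. First the cross-terms c_i = x_i·y_{i+1} − x_{i+1}·y_i:
  15, -405, 311  ⇒  2A = -79, A = -39.5.
Then Σ (x_i + x_{i+1})·c_i = 3160, so x̄ = 3160 / (6·(-39.5)) = -40/3.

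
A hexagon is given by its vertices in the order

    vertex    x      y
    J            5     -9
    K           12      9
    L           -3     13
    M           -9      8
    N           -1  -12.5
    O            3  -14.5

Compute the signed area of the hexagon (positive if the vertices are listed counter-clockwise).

Apply the shoelace (surveyor's) formula: 2A = Σ (x_i·y_{i+1} − x_{i+1}·y_i), indices taken mod 6.
J→K: (5)(9) − (12)(-9) = 153
K→L: (12)(13) − (-3)(9) = 183
L→M: (-3)(8) − (-9)(13) = 93
M→N: (-9)(-12.5) − (-1)(8) = 120.5
N→O: (-1)(-14.5) − (3)(-12.5) = 52
O→J: (3)(-9) − (5)(-14.5) = 45.5
Σ = 647
Signed area = Σ/2 = 323.5 (positive ⇒ counter-clockwise traversal).

323.5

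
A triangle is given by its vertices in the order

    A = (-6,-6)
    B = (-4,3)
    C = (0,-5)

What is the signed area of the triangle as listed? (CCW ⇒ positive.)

Σ = (-42) + (20) + (-30) = -52
Signed area = Σ/2 = -26 (negative ⇒ clockwise traversal).

-26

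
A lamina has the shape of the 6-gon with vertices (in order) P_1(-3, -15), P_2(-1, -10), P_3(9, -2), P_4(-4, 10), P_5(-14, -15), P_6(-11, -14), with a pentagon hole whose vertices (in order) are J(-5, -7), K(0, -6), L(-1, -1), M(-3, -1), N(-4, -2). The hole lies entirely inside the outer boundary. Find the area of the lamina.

Outer boundary:
Apply the shoelace formula: 2A = Σ (x_i·y_{i+1} − x_{i+1}·y_i), indices taken mod 6.
Σ = (15) + (92) + (82) + (200) + (31) + (123) = 543
Area = |Σ|/2 = 271.5.
Hole:
Cross-terms: 30, -6, -2, 2, 18  ⇒  Σ = 42
Area = |Σ|/2 = 21.
Net area = 271.5 − 21 = 250.5.

250.5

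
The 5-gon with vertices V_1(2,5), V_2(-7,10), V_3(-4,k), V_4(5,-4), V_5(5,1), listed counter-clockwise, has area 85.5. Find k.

-1

The doubled signed area Σ (x_i y_{i+1} − x_{i+1} y_i) is linear in k.
With k=0 it equals 159; the coefficient of k is -12 (from the two edges through V_3).
So -12·k + 159 = 2·85.5 = 171 ⇒ k = -1.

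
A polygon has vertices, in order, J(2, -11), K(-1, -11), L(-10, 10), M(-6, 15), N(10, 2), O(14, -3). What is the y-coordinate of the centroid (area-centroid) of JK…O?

52/47

Apply the shoelace (surveyor's) formula. First the cross-terms c_i = x_i·y_{i+1} − x_{i+1}·y_i:
  -33, -120, -90, -162, -58, -148  ⇒  2A = -611, A = -305.5.
Then Σ (y_i + y_{i+1})·c_i = -2028, so ȳ = -2028 / (6·(-305.5)) = 52/47.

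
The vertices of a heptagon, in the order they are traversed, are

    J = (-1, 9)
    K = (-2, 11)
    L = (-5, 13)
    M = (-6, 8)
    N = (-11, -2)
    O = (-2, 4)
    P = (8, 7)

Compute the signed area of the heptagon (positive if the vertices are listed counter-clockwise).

79.5

Apply the surveyor's formula: 2A = Σ (x_i·y_{i+1} − x_{i+1}·y_i), indices taken mod 7.
J→K: (-1)(11) − (-2)(9) = 7
K→L: (-2)(13) − (-5)(11) = 29
L→M: (-5)(8) − (-6)(13) = 38
M→N: (-6)(-2) − (-11)(8) = 100
N→O: (-11)(4) − (-2)(-2) = -48
O→P: (-2)(7) − (8)(4) = -46
P→J: (8)(9) − (-1)(7) = 79
Σ = 159
Signed area = Σ/2 = 79.5 (positive ⇒ counter-clockwise traversal).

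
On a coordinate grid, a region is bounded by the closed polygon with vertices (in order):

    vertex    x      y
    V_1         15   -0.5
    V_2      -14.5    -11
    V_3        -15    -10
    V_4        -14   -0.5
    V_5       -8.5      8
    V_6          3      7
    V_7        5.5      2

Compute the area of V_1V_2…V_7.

Apply the surveyor's formula: 2A = Σ (x_i·y_{i+1} − x_{i+1}·y_i), indices taken mod 7.
Cross-terms: -172.25, -20, -132.5, -116.25, -83.5, -32.5, -32.75  ⇒  Σ = -589.75
Area = |Σ|/2 = 294.875.

294.875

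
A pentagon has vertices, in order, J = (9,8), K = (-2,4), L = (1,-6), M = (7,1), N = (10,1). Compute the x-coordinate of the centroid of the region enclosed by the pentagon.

74/19

Apply the shoelace formula. First the cross-terms c_i = x_i·y_{i+1} − x_{i+1}·y_i:
  52, 8, 43, -3, 71  ⇒  2A = 171, A = 85.5.
Then Σ (x_i + x_{i+1})·c_i = 1998, so x̄ = 1998 / (6·85.5) = 74/19.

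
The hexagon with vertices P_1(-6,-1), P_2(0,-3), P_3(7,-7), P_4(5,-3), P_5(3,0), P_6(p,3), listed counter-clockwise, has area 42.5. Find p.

The doubled signed area Σ (x_i y_{i+1} − x_{i+1} y_i) is linear in p.
With p=0 it equals 89; the coefficient of p is -1 (from the two edges through P_6).
So -1·p + 89 = 2·42.5 = 85 ⇒ p = 4.

4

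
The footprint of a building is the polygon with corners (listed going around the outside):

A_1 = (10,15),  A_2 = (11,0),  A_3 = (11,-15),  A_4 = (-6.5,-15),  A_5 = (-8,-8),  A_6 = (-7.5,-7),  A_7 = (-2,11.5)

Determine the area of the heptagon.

454.875

Apply the shoelace formula: 2A = Σ (x_i·y_{i+1} − x_{i+1}·y_i), indices taken mod 7.
Σ = (-165) + (-165) + (-262.5) + (-68) + (-4) + (-100.25) + (-145) = -909.75
Area = |Σ|/2 = 454.875.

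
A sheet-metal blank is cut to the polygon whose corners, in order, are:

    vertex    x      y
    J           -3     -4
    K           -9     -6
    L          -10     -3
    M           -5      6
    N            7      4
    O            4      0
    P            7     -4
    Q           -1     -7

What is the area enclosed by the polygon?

145

Apply the shoelace (surveyor's) formula: 2A = Σ (x_i·y_{i+1} − x_{i+1}·y_i), indices taken mod 8.
Cross-terms: -18, -33, -75, -62, -16, -16, -53, -17  ⇒  Σ = -290
Area = |Σ|/2 = 145.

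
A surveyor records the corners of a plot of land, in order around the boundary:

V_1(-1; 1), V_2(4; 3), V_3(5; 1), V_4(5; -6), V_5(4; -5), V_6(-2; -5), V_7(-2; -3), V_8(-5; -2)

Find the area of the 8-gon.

Apply the shoelace formula: 2A = Σ (x_i·y_{i+1} − x_{i+1}·y_i), indices taken mod 8.
V_1→V_2: (-1)(3) − (4)(1) = -7
V_2→V_3: (4)(1) − (5)(3) = -11
V_3→V_4: (5)(-6) − (5)(1) = -35
V_4→V_5: (5)(-5) − (4)(-6) = -1
V_5→V_6: (4)(-5) − (-2)(-5) = -30
V_6→V_7: (-2)(-3) − (-2)(-5) = -4
V_7→V_8: (-2)(-2) − (-5)(-3) = -11
V_8→V_1: (-5)(1) − (-1)(-2) = -7
Σ = -106
Area = |Σ|/2 = 53.

53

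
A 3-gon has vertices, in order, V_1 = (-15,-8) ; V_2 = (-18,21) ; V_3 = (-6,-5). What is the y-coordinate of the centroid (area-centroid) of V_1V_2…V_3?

8/3

Apply the surveyor's formula. First the cross-terms c_i = x_i·y_{i+1} − x_{i+1}·y_i:
  -459, 216, -27  ⇒  2A = -270, A = -135.
Then Σ (y_i + y_{i+1})·c_i = -2160, so ȳ = -2160 / (6·(-135)) = 8/3.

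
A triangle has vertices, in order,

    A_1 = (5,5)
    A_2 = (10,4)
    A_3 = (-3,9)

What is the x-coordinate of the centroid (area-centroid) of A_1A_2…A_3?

Apply the shoelace (surveyor's) formula. First the cross-terms c_i = x_i·y_{i+1} − x_{i+1}·y_i:
  -30, 102, -60  ⇒  2A = 12, A = 6.
Then Σ (x_i + x_{i+1})·c_i = 144, so x̄ = 144 / (6·6) = 4.

4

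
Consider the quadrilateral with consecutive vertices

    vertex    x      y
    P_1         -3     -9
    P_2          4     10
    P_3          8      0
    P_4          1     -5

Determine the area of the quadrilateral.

69

Σ = (6) + (-80) + (-40) + (-24) = -138
Area = |Σ|/2 = 69.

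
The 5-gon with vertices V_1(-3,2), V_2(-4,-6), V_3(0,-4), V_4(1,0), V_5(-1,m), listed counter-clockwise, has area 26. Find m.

The doubled signed area Σ (x_i y_{i+1} − x_{i+1} y_i) is linear in m.
With m=0 it equals 44; the coefficient of m is 4 (from the two edges through V_5).
So 4·m + 44 = 2·26 = 52 ⇒ m = 2.

2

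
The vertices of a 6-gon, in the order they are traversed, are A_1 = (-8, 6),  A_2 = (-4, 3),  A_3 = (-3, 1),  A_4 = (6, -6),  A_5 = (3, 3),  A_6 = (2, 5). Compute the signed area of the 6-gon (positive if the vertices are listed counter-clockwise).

Apply Gauss's area formula: 2A = Σ (x_i·y_{i+1} − x_{i+1}·y_i), indices taken mod 6.
Cross-terms: 0, 5, 12, 36, 9, 52  ⇒  Σ = 114
Signed area = Σ/2 = 57 (positive ⇒ counter-clockwise traversal).

57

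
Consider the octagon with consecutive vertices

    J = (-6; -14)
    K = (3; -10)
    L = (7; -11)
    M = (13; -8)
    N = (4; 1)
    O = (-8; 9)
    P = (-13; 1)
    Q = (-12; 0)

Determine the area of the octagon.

302

J→K: (-6)(-10) − (3)(-14) = 102
K→L: (3)(-11) − (7)(-10) = 37
L→M: (7)(-8) − (13)(-11) = 87
M→N: (13)(1) − (4)(-8) = 45
N→O: (4)(9) − (-8)(1) = 44
O→P: (-8)(1) − (-13)(9) = 109
P→Q: (-13)(0) − (-12)(1) = 12
Q→J: (-12)(-14) − (-6)(0) = 168
Σ = 604
Area = |Σ|/2 = 302.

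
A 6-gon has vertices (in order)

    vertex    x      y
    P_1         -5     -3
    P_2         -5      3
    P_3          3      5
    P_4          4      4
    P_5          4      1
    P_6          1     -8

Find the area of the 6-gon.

Σ = (-30) + (-34) + (-8) + (-12) + (-33) + (-43) = -160
Area = |Σ|/2 = 80.

80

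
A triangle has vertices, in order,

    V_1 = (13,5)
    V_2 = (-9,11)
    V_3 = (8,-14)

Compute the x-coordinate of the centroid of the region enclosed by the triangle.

4

Apply the surveyor's formula. First the cross-terms c_i = x_i·y_{i+1} − x_{i+1}·y_i:
  188, 38, 222  ⇒  2A = 448, A = 224.
Then Σ (x_i + x_{i+1})·c_i = 5376, so x̄ = 5376 / (6·224) = 4.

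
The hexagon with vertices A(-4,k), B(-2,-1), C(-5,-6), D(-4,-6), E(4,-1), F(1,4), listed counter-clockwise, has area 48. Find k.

The doubled signed area Σ (x_i y_{i+1} − x_{i+1} y_i) is linear in k.
With k=0 it equals 78; the coefficient of k is 3 (from the two edges through A).
So 3·k + 78 = 2·48 = 96 ⇒ k = 6.

6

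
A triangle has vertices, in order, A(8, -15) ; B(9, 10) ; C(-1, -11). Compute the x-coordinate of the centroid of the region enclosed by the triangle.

16/3

Apply the shoelace (surveyor's) formula. First the cross-terms c_i = x_i·y_{i+1} − x_{i+1}·y_i:
  215, -89, 103  ⇒  2A = 229, A = 114.5.
Then Σ (x_i + x_{i+1})·c_i = 3664, so x̄ = 3664 / (6·114.5) = 16/3.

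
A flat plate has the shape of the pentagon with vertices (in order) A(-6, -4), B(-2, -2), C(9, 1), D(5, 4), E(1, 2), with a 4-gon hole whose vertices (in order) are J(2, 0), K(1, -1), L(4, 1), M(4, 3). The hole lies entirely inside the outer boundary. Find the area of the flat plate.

30

Outer boundary:
Apply Gauss's area formula: 2A = Σ (x_i·y_{i+1} − x_{i+1}·y_i), indices taken mod 5.
Σ = (4) + (16) + (31) + (6) + (8) = 65
Area = |Σ|/2 = 32.5.
Hole:
J→K: (2)(-1) − (1)(0) = -2
K→L: (1)(1) − (4)(-1) = 5
L→M: (4)(3) − (4)(1) = 8
M→J: (4)(0) − (2)(3) = -6
Σ = 5
Area = |Σ|/2 = 2.5.
Net area = 32.5 − 2.5 = 30.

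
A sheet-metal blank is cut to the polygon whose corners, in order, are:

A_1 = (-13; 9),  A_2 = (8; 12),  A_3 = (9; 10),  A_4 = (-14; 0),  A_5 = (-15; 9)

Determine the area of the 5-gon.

130

Apply the shoelace formula: 2A = Σ (x_i·y_{i+1} − x_{i+1}·y_i), indices taken mod 5.
Σ = (-228) + (-28) + (140) + (-126) + (-18) = -260
Area = |Σ|/2 = 130.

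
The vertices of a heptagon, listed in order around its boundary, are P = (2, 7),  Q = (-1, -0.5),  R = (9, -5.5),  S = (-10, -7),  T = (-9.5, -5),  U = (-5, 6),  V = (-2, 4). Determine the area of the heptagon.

115.25

Cross-terms: 6, 10, -118, -16.5, -82, -8, -22  ⇒  Σ = -230.5
Area = |Σ|/2 = 115.25.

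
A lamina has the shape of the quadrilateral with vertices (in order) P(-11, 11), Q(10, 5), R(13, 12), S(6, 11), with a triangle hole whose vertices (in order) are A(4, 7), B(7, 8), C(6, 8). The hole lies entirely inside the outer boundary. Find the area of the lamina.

73.5

Outer boundary:
Σ = (-165) + (55) + (71) + (187) = 148
Area = |Σ|/2 = 74.
Hole:
Apply Gauss's area formula: 2A = Σ (x_i·y_{i+1} − x_{i+1}·y_i), indices taken mod 3.
A→B: (4)(8) − (7)(7) = -17
B→C: (7)(8) − (6)(8) = 8
C→A: (6)(7) − (4)(8) = 10
Σ = 1
Area = |Σ|/2 = 0.5.
Net area = 74 − 0.5 = 73.5.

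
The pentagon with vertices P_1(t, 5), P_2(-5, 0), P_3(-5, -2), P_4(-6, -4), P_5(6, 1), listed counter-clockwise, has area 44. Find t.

The doubled signed area Σ (x_i y_{i+1} − x_{i+1} y_i) is linear in t.
With t=0 it equals 91; the coefficient of t is -1 (from the two edges through P_1).
So -1·t + 91 = 2·44 = 88 ⇒ t = 3.

3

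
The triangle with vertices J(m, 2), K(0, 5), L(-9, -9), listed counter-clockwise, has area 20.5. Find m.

The doubled signed area Σ (x_i y_{i+1} − x_{i+1} y_i) is linear in m.
With m=0 it equals 27; the coefficient of m is 14 (from the two edges through J).
So 14·m + 27 = 2·20.5 = 41 ⇒ m = 1.

1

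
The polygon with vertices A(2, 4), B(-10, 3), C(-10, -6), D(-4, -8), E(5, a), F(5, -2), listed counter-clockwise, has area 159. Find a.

Write out the shoelace sum; only the two edges meeting at E involve a:
2·Area = [((-4)·a − 5·(-8)) + (5·(-2) − 5·a)] + 216
       = -9·a + 246 = 318
⇒ a = -8.

-8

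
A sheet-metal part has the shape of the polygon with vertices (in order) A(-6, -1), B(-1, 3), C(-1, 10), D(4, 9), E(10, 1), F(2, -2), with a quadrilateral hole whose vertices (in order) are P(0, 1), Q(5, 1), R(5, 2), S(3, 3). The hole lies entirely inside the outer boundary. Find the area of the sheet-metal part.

92.5

Outer boundary:
Σ = (-19) + (-7) + (-49) + (-86) + (-22) + (-14) = -197
Area = |Σ|/2 = 98.5.
Hole:
Apply the shoelace (surveyor's) formula: 2A = Σ (x_i·y_{i+1} − x_{i+1}·y_i), indices taken mod 4.
Σ = (-5) + (5) + (9) + (3) = 12
Area = |Σ|/2 = 6.
Net area = 98.5 − 6 = 92.5.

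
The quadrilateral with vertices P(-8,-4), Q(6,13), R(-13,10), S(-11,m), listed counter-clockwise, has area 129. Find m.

The doubled signed area Σ (x_i y_{i+1} − x_{i+1} y_i) is linear in m.
With m=0 it equals 303; the coefficient of m is -5 (from the two edges through S).
So -5·m + 303 = 2·129 = 258 ⇒ m = 9.

9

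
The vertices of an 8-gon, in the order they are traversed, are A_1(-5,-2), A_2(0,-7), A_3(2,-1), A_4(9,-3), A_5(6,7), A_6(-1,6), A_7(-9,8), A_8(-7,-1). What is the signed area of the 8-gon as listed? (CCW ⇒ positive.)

148

Σ = (35) + (14) + (3) + (81) + (43) + (46) + (65) + (9) = 296
Signed area = Σ/2 = 148 (positive ⇒ counter-clockwise traversal).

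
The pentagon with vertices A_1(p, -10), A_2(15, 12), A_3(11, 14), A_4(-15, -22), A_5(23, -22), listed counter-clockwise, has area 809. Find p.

The doubled signed area Σ (x_i y_{i+1} − x_{i+1} y_i) is linear in p.
With p=0 it equals 802; the coefficient of p is 34 (from the two edges through A_1).
So 34·p + 802 = 2·809 = 1618 ⇒ p = 24.

24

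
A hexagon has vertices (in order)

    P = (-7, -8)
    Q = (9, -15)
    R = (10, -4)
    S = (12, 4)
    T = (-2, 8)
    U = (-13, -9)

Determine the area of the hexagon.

Apply the surveyor's formula: 2A = Σ (x_i·y_{i+1} − x_{i+1}·y_i), indices taken mod 6.
P→Q: (-7)(-15) − (9)(-8) = 177
Q→R: (9)(-4) − (10)(-15) = 114
R→S: (10)(4) − (12)(-4) = 88
S→T: (12)(8) − (-2)(4) = 104
T→U: (-2)(-9) − (-13)(8) = 122
U→P: (-13)(-8) − (-7)(-9) = 41
Σ = 646
Area = |Σ|/2 = 323.

323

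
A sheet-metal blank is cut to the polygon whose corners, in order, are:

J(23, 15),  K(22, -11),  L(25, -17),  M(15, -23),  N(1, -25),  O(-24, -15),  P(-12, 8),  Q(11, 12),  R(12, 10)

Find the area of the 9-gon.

Apply the shoelace formula: 2A = Σ (x_i·y_{i+1} − x_{i+1}·y_i), indices taken mod 9.
Cross-terms: -583, -99, -320, -352, -615, -372, -232, -34, -50  ⇒  Σ = -2657
Area = |Σ|/2 = 1328.5.

1328.5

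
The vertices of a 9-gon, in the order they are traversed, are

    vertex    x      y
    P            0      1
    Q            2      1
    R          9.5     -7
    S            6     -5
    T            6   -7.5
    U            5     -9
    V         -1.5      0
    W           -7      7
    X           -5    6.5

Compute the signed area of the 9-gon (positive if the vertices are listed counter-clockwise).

Apply the surveyor's formula: 2A = Σ (x_i·y_{i+1} − x_{i+1}·y_i), indices taken mod 9.
Cross-terms: -2, -23.5, -5.5, -15, -16.5, -13.5, -10.5, -10.5, -5  ⇒  Σ = -102
Signed area = Σ/2 = -51 (negative ⇒ clockwise traversal).

-51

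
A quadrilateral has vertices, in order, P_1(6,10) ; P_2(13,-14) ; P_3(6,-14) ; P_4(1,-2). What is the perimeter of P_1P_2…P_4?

58

|P_1P_2| = √((7)² + (-24)²) = √625 = 25
|P_2P_3| = √((-7)² + (0)²) = √49 = 7
|P_3P_4| = √((-5)² + (12)²) = √169 = 13
|P_4P_1| = √((5)² + (12)²) = √169 = 13
Perimeter = 25 + 7 + 13 + 13 = 58.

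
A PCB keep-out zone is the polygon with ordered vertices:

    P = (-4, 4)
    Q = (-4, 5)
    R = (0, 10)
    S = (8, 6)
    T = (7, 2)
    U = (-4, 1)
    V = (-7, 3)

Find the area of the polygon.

78

Apply the shoelace (surveyor's) formula: 2A = Σ (x_i·y_{i+1} − x_{i+1}·y_i), indices taken mod 7.
P→Q: (-4)(5) − (-4)(4) = -4
Q→R: (-4)(10) − (0)(5) = -40
R→S: (0)(6) − (8)(10) = -80
S→T: (8)(2) − (7)(6) = -26
T→U: (7)(1) − (-4)(2) = 15
U→V: (-4)(3) − (-7)(1) = -5
V→P: (-7)(4) − (-4)(3) = -16
Σ = -156
Area = |Σ|/2 = 78.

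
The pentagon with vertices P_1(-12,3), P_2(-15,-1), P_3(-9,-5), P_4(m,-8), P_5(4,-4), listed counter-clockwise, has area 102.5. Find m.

Write out the shoelace sum; only the two edges meeting at P_4 involve m:
2·Area = [((-9)·(-8) − m·(-5)) + (m·(-4) − 4·(-8))] + 87
       = 1·m + 191 = 205
⇒ m = 14.

14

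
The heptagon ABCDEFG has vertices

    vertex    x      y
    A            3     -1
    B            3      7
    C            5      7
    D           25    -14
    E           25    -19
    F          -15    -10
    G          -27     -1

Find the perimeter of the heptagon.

130

|AB| = √((0)² + (8)²) = √64 = 8
|BC| = √((2)² + (0)²) = √4 = 2
|CD| = √((20)² + (-21)²) = √841 = 29
|DE| = √((0)² + (-5)²) = √25 = 5
|EF| = √((-40)² + (9)²) = √1681 = 41
|FG| = √((-12)² + (9)²) = √225 = 15
|GA| = √((30)² + (0)²) = √900 = 30
Perimeter = 8 + 2 + 29 + 5 + 41 + 15 + 30 = 130.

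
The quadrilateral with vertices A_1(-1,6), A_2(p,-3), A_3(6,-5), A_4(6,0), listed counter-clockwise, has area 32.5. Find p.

The doubled signed area Σ (x_i y_{i+1} − x_{i+1} y_i) is linear in p.
With p=0 it equals 87; the coefficient of p is -11 (from the two edges through A_2).
So -11·p + 87 = 2·32.5 = 65 ⇒ p = 2.

2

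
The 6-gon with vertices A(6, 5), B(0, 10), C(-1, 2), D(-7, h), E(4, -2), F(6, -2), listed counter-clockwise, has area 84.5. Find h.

-5

Write out the shoelace sum; only the two edges meeting at D involve h:
2·Area = [((-1)·h − (-7)·2) + ((-7)·(-2) − 4·h)] + 116
       = -5·h + 144 = 169
⇒ h = -5.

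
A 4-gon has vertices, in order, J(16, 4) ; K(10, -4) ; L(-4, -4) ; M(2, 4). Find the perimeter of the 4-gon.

48

|JK| = √((-6)² + (-8)²) = √100 = 10
|KL| = √((-14)² + (0)²) = √196 = 14
|LM| = √((6)² + (8)²) = √100 = 10
|MJ| = √((14)² + (0)²) = √196 = 14
Perimeter = 10 + 14 + 10 + 14 = 48.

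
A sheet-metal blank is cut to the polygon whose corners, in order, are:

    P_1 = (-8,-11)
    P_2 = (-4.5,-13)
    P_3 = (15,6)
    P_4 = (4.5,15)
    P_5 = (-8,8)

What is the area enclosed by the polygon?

Apply the surveyor's formula: 2A = Σ (x_i·y_{i+1} − x_{i+1}·y_i), indices taken mod 5.
Σ = (54.5) + (168) + (198) + (156) + (152) = 728.5
Area = |Σ|/2 = 364.25.

364.25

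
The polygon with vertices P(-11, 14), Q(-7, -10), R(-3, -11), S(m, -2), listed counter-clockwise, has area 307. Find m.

15

Write out the shoelace sum; only the two edges meeting at S involve m:
2·Area = [((-3)·(-2) − m·(-11)) + (m·14 − (-11)·(-2))] + 255
       = 25·m + 239 = 614
⇒ m = 15.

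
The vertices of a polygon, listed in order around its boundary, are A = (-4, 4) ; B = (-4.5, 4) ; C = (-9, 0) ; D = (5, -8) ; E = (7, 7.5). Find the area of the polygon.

Apply Gauss's area formula: 2A = Σ (x_i·y_{i+1} − x_{i+1}·y_i), indices taken mod 5.
Σ = (2) + (36) + (72) + (93.5) + (58) = 261.5
Area = |Σ|/2 = 130.75.

130.75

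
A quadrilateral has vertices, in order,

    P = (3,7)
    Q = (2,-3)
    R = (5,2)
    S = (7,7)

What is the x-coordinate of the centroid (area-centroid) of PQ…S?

Apply the surveyor's formula. First the cross-terms c_i = x_i·y_{i+1} − x_{i+1}·y_i:
  -23, 19, 21, 28  ⇒  2A = 45, A = 22.5.
Then Σ (x_i + x_{i+1})·c_i = 550, so x̄ = 550 / (6·22.5) = 110/27.

110/27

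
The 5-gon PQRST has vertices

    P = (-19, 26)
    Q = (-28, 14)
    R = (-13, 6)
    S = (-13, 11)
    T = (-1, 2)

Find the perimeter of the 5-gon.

|PQ| = √((-9)² + (-12)²) = √225 = 15
|QR| = √((15)² + (-8)²) = √289 = 17
|RS| = √((0)² + (5)²) = √25 = 5
|ST| = √((12)² + (-9)²) = √225 = 15
|TP| = √((-18)² + (24)²) = √900 = 30
Perimeter = 15 + 17 + 5 + 15 + 30 = 82.

82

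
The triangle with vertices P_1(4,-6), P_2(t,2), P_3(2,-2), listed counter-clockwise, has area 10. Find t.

5

The doubled signed area Σ (x_i y_{i+1} − x_{i+1} y_i) is linear in t.
With t=0 it equals 0; the coefficient of t is 4 (from the two edges through P_2).
So 4·t + 0 = 2·10 = 20 ⇒ t = 5.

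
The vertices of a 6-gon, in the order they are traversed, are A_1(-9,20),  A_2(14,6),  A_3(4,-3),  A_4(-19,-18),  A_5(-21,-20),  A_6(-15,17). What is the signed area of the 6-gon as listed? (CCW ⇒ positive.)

Apply the shoelace formula: 2A = Σ (x_i·y_{i+1} − x_{i+1}·y_i), indices taken mod 6.
Σ = (-334) + (-66) + (-129) + (2) + (-657) + (-147) = -1331
Signed area = Σ/2 = -665.5 (negative ⇒ clockwise traversal).

-665.5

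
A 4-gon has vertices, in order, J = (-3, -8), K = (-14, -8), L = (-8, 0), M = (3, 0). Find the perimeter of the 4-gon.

|JK| = √((-11)² + (0)²) = √121 = 11
|KL| = √((6)² + (8)²) = √100 = 10
|LM| = √((11)² + (0)²) = √121 = 11
|MJ| = √((-6)² + (-8)²) = √100 = 10
Perimeter = 11 + 10 + 11 + 10 = 42.

42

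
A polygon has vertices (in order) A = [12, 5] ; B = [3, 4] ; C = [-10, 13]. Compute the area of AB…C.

Apply the shoelace formula: 2A = Σ (x_i·y_{i+1} − x_{i+1}·y_i), indices taken mod 3.
Σ = (33) + (79) + (-206) = -94
Area = |Σ|/2 = 47.

47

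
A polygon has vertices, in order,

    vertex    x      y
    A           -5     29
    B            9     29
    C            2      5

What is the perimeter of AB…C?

64

|AB| = √((14)² + (0)²) = √196 = 14
|BC| = √((-7)² + (-24)²) = √625 = 25
|CA| = √((-7)² + (24)²) = √625 = 25
Perimeter = 14 + 25 + 25 = 64.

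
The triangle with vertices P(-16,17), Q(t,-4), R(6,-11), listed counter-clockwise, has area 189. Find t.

-13

Write out the shoelace sum; only the two edges meeting at Q involve t:
2·Area = [((-16)·(-4) − t·17) + (t·(-11) − 6·(-4))] + -74
       = -28·t + 14 = 378
⇒ t = -13.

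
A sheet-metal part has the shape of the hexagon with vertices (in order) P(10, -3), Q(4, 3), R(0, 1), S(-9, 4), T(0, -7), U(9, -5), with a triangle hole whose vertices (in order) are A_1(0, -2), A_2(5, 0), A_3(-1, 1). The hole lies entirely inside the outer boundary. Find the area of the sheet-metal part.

Outer boundary:
Apply the shoelace formula: 2A = Σ (x_i·y_{i+1} − x_{i+1}·y_i), indices taken mod 6.
Cross-terms: 42, 4, 9, 63, 63, 23  ⇒  Σ = 204
Area = |Σ|/2 = 102.
Hole:
Cross-terms: 10, 5, 2  ⇒  Σ = 17
Area = |Σ|/2 = 8.5.
Net area = 102 − 8.5 = 93.5.

93.5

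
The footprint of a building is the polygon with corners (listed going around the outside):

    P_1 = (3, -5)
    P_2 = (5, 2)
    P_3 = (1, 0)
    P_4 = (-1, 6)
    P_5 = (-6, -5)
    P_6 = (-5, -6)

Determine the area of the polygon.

65

Apply the shoelace (surveyor's) formula: 2A = Σ (x_i·y_{i+1} − x_{i+1}·y_i), indices taken mod 6.
Σ = (31) + (-2) + (6) + (41) + (11) + (43) = 130
Area = |Σ|/2 = 65.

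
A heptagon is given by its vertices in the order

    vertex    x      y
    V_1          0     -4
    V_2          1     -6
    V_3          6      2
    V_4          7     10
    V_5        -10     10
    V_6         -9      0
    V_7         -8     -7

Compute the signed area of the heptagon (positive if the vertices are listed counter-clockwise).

221.5

Cross-terms: 4, 38, 46, 170, 90, 63, 32  ⇒  Σ = 443
Signed area = Σ/2 = 221.5 (positive ⇒ counter-clockwise traversal).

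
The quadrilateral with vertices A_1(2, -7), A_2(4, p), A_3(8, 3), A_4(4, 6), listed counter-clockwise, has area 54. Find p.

The doubled signed area Σ (x_i y_{i+1} − x_{i+1} y_i) is linear in p.
With p=0 it equals 36; the coefficient of p is -6 (from the two edges through A_2).
So -6·p + 36 = 2·54 = 108 ⇒ p = -12.

-12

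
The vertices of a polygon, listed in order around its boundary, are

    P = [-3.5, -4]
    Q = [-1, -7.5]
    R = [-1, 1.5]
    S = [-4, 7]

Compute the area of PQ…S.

Apply Gauss's area formula: 2A = Σ (x_i·y_{i+1} − x_{i+1}·y_i), indices taken mod 4.
P→Q: (-3.5)(-7.5) − (-1)(-4) = 22.25
Q→R: (-1)(1.5) − (-1)(-7.5) = -9
R→S: (-1)(7) − (-4)(1.5) = -1
S→P: (-4)(-4) − (-3.5)(7) = 40.5
Σ = 52.75
Area = |Σ|/2 = 26.375.

26.375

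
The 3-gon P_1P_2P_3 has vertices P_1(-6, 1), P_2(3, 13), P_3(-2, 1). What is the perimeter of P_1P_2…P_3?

|P_1P_2| = √((9)² + (12)²) = √225 = 15
|P_2P_3| = √((-5)² + (-12)²) = √169 = 13
|P_3P_1| = √((-4)² + (0)²) = √16 = 4
Perimeter = 15 + 13 + 4 = 32.

32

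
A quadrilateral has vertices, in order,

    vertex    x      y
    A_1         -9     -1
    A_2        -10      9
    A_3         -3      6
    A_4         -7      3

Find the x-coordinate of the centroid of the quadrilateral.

Apply Gauss's area formula. First the cross-terms c_i = x_i·y_{i+1} − x_{i+1}·y_i:
  -91, -33, 33, 34  ⇒  2A = -57, A = -28.5.
Then Σ (x_i + x_{i+1})·c_i = 1284, so x̄ = 1284 / (6·(-28.5)) = -428/57.

-428/57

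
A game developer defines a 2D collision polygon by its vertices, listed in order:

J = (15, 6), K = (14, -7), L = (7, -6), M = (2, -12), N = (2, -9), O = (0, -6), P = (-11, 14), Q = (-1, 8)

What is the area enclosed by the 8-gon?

284

Apply the shoelace formula: 2A = Σ (x_i·y_{i+1} − x_{i+1}·y_i), indices taken mod 8.
Cross-terms: -189, -35, -72, 6, -12, -66, -74, -126  ⇒  Σ = -568
Area = |Σ|/2 = 284.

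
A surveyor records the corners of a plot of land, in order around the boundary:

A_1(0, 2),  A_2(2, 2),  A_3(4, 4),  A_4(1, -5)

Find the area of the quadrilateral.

Σ = (-4) + (0) + (-24) + (2) = -26
Area = |Σ|/2 = 13.

13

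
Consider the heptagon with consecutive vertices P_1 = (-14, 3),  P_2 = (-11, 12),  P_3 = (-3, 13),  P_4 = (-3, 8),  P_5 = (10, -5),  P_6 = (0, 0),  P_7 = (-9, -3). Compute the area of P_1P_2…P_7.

P_1→P_2: (-14)(12) − (-11)(3) = -135
P_2→P_3: (-11)(13) − (-3)(12) = -107
P_3→P_4: (-3)(8) − (-3)(13) = 15
P_4→P_5: (-3)(-5) − (10)(8) = -65
P_5→P_6: (10)(0) − (0)(-5) = 0
P_6→P_7: (0)(-3) − (-9)(0) = 0
P_7→P_1: (-9)(3) − (-14)(-3) = -69
Σ = -361
Area = |Σ|/2 = 180.5.

180.5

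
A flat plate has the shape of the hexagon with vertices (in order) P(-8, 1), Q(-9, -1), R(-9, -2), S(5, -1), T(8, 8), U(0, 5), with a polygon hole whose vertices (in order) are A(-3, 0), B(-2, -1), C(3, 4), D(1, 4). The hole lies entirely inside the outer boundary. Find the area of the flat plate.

Outer boundary:
Apply the shoelace (surveyor's) formula: 2A = Σ (x_i·y_{i+1} − x_{i+1}·y_i), indices taken mod 6.
P→Q: (-8)(-1) − (-9)(1) = 17
Q→R: (-9)(-2) − (-9)(-1) = 9
R→S: (-9)(-1) − (5)(-2) = 19
S→T: (5)(8) − (8)(-1) = 48
T→U: (8)(5) − (0)(8) = 40
U→P: (0)(1) − (-8)(5) = 40
Σ = 173
Area = |Σ|/2 = 86.5.
Hole:
Σ = (3) + (-5) + (8) + (12) = 18
Area = |Σ|/2 = 9.
Net area = 86.5 − 9 = 77.5.

77.5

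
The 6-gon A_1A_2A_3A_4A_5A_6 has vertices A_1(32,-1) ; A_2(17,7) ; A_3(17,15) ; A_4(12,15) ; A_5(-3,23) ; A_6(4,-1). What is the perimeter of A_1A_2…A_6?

|A_1A_2| = √((-15)² + (8)²) = √289 = 17
|A_2A_3| = √((0)² + (8)²) = √64 = 8
|A_3A_4| = √((-5)² + (0)²) = √25 = 5
|A_4A_5| = √((-15)² + (8)²) = √289 = 17
|A_5A_6| = √((7)² + (-24)²) = √625 = 25
|A_6A_1| = √((28)² + (0)²) = √784 = 28
Perimeter = 17 + 8 + 5 + 17 + 25 + 28 = 100.

100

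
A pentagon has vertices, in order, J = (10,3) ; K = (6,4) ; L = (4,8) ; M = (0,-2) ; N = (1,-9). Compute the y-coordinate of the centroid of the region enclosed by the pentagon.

-10/47

Apply the shoelace formula. First the cross-terms c_i = x_i·y_{i+1} − x_{i+1}·y_i:
  22, 32, -8, 2, 93  ⇒  2A = 141, A = 70.5.
Then Σ (y_i + y_{i+1})·c_i = -90, so ȳ = -90 / (6·70.5) = -10/47.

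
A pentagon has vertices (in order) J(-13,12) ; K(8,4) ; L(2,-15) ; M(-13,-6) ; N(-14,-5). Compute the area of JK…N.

367.5

Apply the shoelace (surveyor's) formula: 2A = Σ (x_i·y_{i+1} − x_{i+1}·y_i), indices taken mod 5.
J→K: (-13)(4) − (8)(12) = -148
K→L: (8)(-15) − (2)(4) = -128
L→M: (2)(-6) − (-13)(-15) = -207
M→N: (-13)(-5) − (-14)(-6) = -19
N→J: (-14)(12) − (-13)(-5) = -233
Σ = -735
Area = |Σ|/2 = 367.5.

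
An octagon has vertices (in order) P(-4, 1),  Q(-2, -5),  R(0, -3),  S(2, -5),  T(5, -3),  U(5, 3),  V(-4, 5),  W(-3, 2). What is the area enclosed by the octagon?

66

Apply Gauss's area formula: 2A = Σ (x_i·y_{i+1} − x_{i+1}·y_i), indices taken mod 8.
Cross-terms: 22, 6, 6, 19, 30, 37, 7, 5  ⇒  Σ = 132
Area = |Σ|/2 = 66.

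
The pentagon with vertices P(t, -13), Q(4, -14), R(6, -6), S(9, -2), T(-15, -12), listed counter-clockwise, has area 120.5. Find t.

-15

Write out the shoelace sum; only the two edges meeting at P involve t:
2·Area = [((-15)·(-13) − t·(-12)) + (t·(-14) − 4·(-13))] + -36
       = -2·t + 211 = 241
⇒ t = -15.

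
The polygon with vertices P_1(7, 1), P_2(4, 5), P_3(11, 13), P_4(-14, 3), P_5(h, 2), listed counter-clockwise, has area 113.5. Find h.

-13

The doubled signed area Σ (x_i y_{i+1} − x_{i+1} y_i) is linear in h.
With h=0 it equals 201; the coefficient of h is -2 (from the two edges through P_5).
So -2·h + 201 = 2·113.5 = 227 ⇒ h = -13.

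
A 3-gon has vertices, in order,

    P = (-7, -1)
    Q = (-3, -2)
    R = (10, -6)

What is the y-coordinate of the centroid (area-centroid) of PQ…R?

Apply the surveyor's formula. First the cross-terms c_i = x_i·y_{i+1} − x_{i+1}·y_i:
  11, 38, -52  ⇒  2A = -3, A = -1.5.
Then Σ (y_i + y_{i+1})·c_i = 27, so ȳ = 27 / (6·(-1.5)) = -3.

-3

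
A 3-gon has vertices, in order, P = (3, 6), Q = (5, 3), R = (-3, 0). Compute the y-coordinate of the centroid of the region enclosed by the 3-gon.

3

Apply the shoelace formula. First the cross-terms c_i = x_i·y_{i+1} − x_{i+1}·y_i:
  -21, 9, -18  ⇒  2A = -30, A = -15.
Then Σ (y_i + y_{i+1})·c_i = -270, so ȳ = -270 / (6·(-15)) = 3.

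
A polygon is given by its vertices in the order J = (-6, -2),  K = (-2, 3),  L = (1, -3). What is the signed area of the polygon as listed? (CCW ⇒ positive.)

J→K: (-6)(3) − (-2)(-2) = -22
K→L: (-2)(-3) − (1)(3) = 3
L→J: (1)(-2) − (-6)(-3) = -20
Σ = -39
Signed area = Σ/2 = -19.5 (negative ⇒ clockwise traversal).

-19.5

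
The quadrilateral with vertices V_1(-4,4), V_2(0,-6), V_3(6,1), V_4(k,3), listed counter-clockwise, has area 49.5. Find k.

Write out the shoelace sum; only the two edges meeting at V_4 involve k:
2·Area = [(6·3 − k·1) + (k·4 − (-4)·3)] + 60
       = 3·k + 90 = 99
⇒ k = 3.

3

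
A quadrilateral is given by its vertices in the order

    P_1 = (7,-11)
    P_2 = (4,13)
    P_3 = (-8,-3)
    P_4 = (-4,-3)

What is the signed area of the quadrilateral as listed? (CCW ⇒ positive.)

152

Apply the shoelace (surveyor's) formula: 2A = Σ (x_i·y_{i+1} − x_{i+1}·y_i), indices taken mod 4.
Σ = (135) + (92) + (12) + (65) = 304
Signed area = Σ/2 = 152 (positive ⇒ counter-clockwise traversal).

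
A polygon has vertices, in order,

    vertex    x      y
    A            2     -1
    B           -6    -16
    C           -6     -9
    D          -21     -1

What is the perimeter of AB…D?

|AB| = √((-8)² + (-15)²) = √289 = 17
|BC| = √((0)² + (7)²) = √49 = 7
|CD| = √((-15)² + (8)²) = √289 = 17
|DA| = √((23)² + (0)²) = √529 = 23
Perimeter = 17 + 7 + 17 + 23 = 64.

64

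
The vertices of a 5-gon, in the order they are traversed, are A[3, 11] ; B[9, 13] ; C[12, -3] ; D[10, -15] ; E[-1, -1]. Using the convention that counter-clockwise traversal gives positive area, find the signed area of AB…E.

-213

Apply Gauss's area formula: 2A = Σ (x_i·y_{i+1} − x_{i+1}·y_i), indices taken mod 5.
Cross-terms: -60, -183, -150, -25, -8  ⇒  Σ = -426
Signed area = Σ/2 = -213 (negative ⇒ clockwise traversal).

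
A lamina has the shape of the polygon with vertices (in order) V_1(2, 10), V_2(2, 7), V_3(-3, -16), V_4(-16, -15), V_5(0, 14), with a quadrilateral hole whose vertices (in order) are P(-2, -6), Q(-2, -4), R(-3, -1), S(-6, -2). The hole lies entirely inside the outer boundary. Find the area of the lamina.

231

Outer boundary:
Apply the shoelace formula: 2A = Σ (x_i·y_{i+1} − x_{i+1}·y_i), indices taken mod 5.
V_1→V_2: (2)(7) − (2)(10) = -6
V_2→V_3: (2)(-16) − (-3)(7) = -11
V_3→V_4: (-3)(-15) − (-16)(-16) = -211
V_4→V_5: (-16)(14) − (0)(-15) = -224
V_5→V_1: (0)(10) − (2)(14) = -28
Σ = -480
Area = |Σ|/2 = 240.
Hole:
Apply the surveyor's formula: 2A = Σ (x_i·y_{i+1} − x_{i+1}·y_i), indices taken mod 4.
Σ = (-4) + (-10) + (0) + (32) = 18
Area = |Σ|/2 = 9.
Net area = 240 − 9 = 231.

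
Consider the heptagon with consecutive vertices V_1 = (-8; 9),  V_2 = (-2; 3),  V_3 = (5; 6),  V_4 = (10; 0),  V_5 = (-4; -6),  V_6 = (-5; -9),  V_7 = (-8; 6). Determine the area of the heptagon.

Apply the shoelace (surveyor's) formula: 2A = Σ (x_i·y_{i+1} − x_{i+1}·y_i), indices taken mod 7.
Σ = (-6) + (-27) + (-60) + (-60) + (6) + (-102) + (-24) = -273
Area = |Σ|/2 = 136.5.

136.5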